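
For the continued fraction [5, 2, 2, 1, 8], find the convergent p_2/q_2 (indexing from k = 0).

27/5

Using pₖ = aₖpₖ₋₁ + pₖ₋₂, qₖ = aₖqₖ₋₁ + qₖ₋₂ (with p₋₁=1, p₋₂=0, q₋₁=0, q₋₂=1):
  k=0: a=5, p=5, q=1
  k=1: a=2, p=11, q=2
  k=2: a=2, p=27, q=5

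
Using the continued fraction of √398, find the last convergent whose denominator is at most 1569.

√398 = [19; 1, 18, 1, 38, …] (period length 4).
Convergents:
  p_0/q_0 = 19/1
  p_1/q_1 = 20/1
  p_2/q_2 = 379/19
  p_3/q_3 = 399/20
  p_4/q_4 = 15541/779
  p_5/q_5 = 15940/799
  p_6/q_6 = 302461/15161
q_5 = 799 ≤ 1569 < 15161 = q_6, so the answer is 15940/799.

15940/799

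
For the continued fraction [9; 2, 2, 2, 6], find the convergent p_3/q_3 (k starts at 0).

Using pₖ = aₖpₖ₋₁ + pₖ₋₂, qₖ = aₖqₖ₋₁ + qₖ₋₂ (with p₋₁=1, p₋₂=0, q₋₁=0, q₋₂=1):
  k=0: a=9, p=9, q=1
  k=1: a=2, p=19, q=2
  k=2: a=2, p=47, q=5
  k=3: a=2, p=113, q=12

113/12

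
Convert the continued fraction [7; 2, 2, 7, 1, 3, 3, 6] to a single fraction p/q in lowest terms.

24799/3349

Fold from the inside: start with 6/1.
  3 + 1/6 = 19/6
  3 + 6/19 = 63/19
  1 + 19/63 = 82/63
  7 + 63/82 = 637/82
  2 + 82/637 = 1356/637
  2 + 637/1356 = 3349/1356
  7 + 1356/3349 = 24799/3349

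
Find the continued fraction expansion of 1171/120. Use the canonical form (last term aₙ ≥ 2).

1171 = 9*120 + 91
120 = 1*91 + 29
91 = 3*29 + 4
29 = 7*4 + 1
4 = 4*1 + 0  (stop)
So 1171/120 = [9; 1, 3, 7, 4].

[9; 1, 3, 7, 4]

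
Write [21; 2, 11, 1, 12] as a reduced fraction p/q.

Using pₖ = aₖpₖ₋₁ + pₖ₋₂ and qₖ = aₖqₖ₋₁ + qₖ₋₂:
  k=0: a=21, p=21, q=1
  k=1: a=2, p=43, q=2
  k=2: a=11, p=494, q=23
  k=3: a=1, p=537, q=25
  k=4: a=12, p=6938, q=323

6938/323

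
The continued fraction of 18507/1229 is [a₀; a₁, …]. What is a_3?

2

18507 = 15·1229 + 72   →  a_0 = 15
1229 = 17·72 + 5   →  a_1 = 17
72 = 14·5 + 2   →  a_2 = 14
5 = 2·2 + 1   →  a_3 = 2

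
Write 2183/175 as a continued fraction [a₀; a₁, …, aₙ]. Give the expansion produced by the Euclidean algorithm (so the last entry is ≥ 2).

[12; 2, 9, 4, 2]

2183 = 12×175 + 83
175 = 2×83 + 9
83 = 9×9 + 2
9 = 4×2 + 1
2 = 2×1 + 0  (stop)
So 2183/175 = [12; 2, 9, 4, 2].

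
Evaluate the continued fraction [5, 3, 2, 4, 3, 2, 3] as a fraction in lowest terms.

4195/793

Fold from the inside: start with 3/1.
  2 + 1/3 = 7/3
  3 + 3/7 = 24/7
  4 + 7/24 = 103/24
  2 + 24/103 = 230/103
  3 + 103/230 = 793/230
  5 + 230/793 = 4195/793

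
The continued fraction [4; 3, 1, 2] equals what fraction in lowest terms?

47/11

Fold from the inside: start with 2/1.
  1 + 1/2 = 3/2
  3 + 2/3 = 11/3
  4 + 3/11 = 47/11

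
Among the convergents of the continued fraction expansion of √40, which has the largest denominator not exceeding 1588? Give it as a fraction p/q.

√40 = [6; 3, 12, …] (period length 2).
Convergents:
  p_0/q_0 = 6/1
  p_1/q_1 = 19/3
  p_2/q_2 = 234/37
  p_3/q_3 = 721/114
  p_4/q_4 = 8886/1405
  p_5/q_5 = 27379/4329
q_4 = 1405 ≤ 1588 < 4329 = q_5, so the answer is 8886/1405.

8886/1405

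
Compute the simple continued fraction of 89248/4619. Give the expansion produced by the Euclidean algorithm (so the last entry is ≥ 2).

[19; 3, 9, 2, 2, 3, 9]

89248 = 19*4619 + 1487
4619 = 3*1487 + 158
1487 = 9*158 + 65
158 = 2*65 + 28
65 = 2*28 + 9
28 = 3*9 + 1
9 = 9*1 + 0  (stop)
So 89248/4619 = [19; 3, 9, 2, 2, 3, 9].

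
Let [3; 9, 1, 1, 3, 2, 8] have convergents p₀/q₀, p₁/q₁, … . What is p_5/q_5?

475/153

Using pₖ = aₖpₖ₋₁ + pₖ₋₂, qₖ = aₖqₖ₋₁ + qₖ₋₂ (with p₋₁=1, p₋₂=0, q₋₁=0, q₋₂=1):
  k=0: a=3, p=3, q=1
  k=1: a=9, p=28, q=9
  k=2: a=1, p=31, q=10
  k=3: a=1, p=59, q=19
  k=4: a=3, p=208, q=67
  k=5: a=2, p=475, q=153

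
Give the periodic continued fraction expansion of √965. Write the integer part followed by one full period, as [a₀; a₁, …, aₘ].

a₀ = ⌊√965⌋ = 31.
With m₀=0, d₀=1 and mₖ₊₁ = dₖaₖ − mₖ, dₖ₊₁ = (n − mₖ₊₁²)/dₖ, aₖ₊₁ = ⌊(a₀+mₖ₊₁)/dₖ₊₁⌋:
  k=1: m=31, d=4, a=15
  k=2: m=29, d=31, a=1
  k=3: m=2, d=31, a=1
  k=4: m=29, d=4, a=15
  k=5: m=31, d=1, a=62
d=1 and a=2a₀=62 at k=5, so the next step gives (m, d) = (31, 4) again — its k=1 value — and the period has length 5.

[31; 15, 1, 1, 15, 62]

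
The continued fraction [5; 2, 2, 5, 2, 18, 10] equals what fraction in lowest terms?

59199/10949

Fold from the inside: start with 10/1.
  18 + 1/10 = 181/10
  2 + 10/181 = 372/181
  5 + 181/372 = 2041/372
  2 + 372/2041 = 4454/2041
  2 + 2041/4454 = 10949/4454
  5 + 4454/10949 = 59199/10949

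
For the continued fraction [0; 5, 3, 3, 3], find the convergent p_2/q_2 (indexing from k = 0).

Using pₖ = aₖpₖ₋₁ + pₖ₋₂, qₖ = aₖqₖ₋₁ + qₖ₋₂ (with p₋₁=1, p₋₂=0, q₋₁=0, q₋₂=1):
  k=0: a=0, p=0, q=1
  k=1: a=5, p=1, q=5
  k=2: a=3, p=3, q=16

3/16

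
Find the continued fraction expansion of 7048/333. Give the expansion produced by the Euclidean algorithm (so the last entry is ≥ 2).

7048 = 21·333 + 55
333 = 6·55 + 3
55 = 18·3 + 1
3 = 3·1 + 0  (stop)
So 7048/333 = [21; 6, 18, 3].

[21; 6, 18, 3]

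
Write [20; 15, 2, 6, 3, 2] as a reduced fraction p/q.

29475/1469

Fold from the inside: start with 2/1.
  3 + 1/2 = 7/2
  6 + 2/7 = 44/7
  2 + 7/44 = 95/44
  15 + 44/95 = 1469/95
  20 + 95/1469 = 29475/1469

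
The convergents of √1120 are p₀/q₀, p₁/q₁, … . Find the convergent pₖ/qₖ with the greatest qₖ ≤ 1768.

√1120 = [33; 2, 6, 1, 15, 1, 6, 2, 66, …] (period length 8).
Convergents:
  p_0/q_0 = 33/1
  p_1/q_1 = 67/2
  p_2/q_2 = 435/13
  p_3/q_3 = 502/15
  p_4/q_4 = 7965/238
  p_5/q_5 = 8467/253
  p_6/q_6 = 58767/1756
  p_7/q_7 = 126001/3765
q_6 = 1756 ≤ 1768 < 3765 = q_7, so the answer is 58767/1756.

58767/1756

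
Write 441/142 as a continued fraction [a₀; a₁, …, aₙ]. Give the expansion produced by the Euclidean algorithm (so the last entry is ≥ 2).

[3; 9, 2, 7]

441 = 3·142 + 15
142 = 9·15 + 7
15 = 2·7 + 1
7 = 7·1 + 0  (stop)
So 441/142 = [3; 9, 2, 7].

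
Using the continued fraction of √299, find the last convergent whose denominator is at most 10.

121/7

√299 = [17; 3, 2, 3, 34, …] (period length 4).
Convergents:
  p_0/q_0 = 17/1
  p_1/q_1 = 52/3
  p_2/q_2 = 121/7
  p_3/q_3 = 415/24
q_2 = 7 ≤ 10 < 24 = q_3, so the answer is 121/7.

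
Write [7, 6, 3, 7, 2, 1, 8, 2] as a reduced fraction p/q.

Fold from the inside: start with 2/1.
  8 + 1/2 = 17/2
  1 + 2/17 = 19/17
  2 + 17/19 = 55/19
  7 + 19/55 = 404/55
  3 + 55/404 = 1267/404
  6 + 404/1267 = 8006/1267
  7 + 1267/8006 = 57309/8006

57309/8006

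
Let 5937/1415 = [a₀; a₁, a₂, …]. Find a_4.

5937 = 4·1415 + 277   →  a_0 = 4
1415 = 5·277 + 30   →  a_1 = 5
277 = 9·30 + 7   →  a_2 = 9
30 = 4·7 + 2   →  a_3 = 4
7 = 3·2 + 1   →  a_4 = 3

3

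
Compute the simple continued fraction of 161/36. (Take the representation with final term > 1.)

[4; 2, 8, 2]

161 = 4·36 + 17
36 = 2·17 + 2
17 = 8·2 + 1
2 = 2·1 + 0  (stop)
So 161/36 = [4; 2, 8, 2].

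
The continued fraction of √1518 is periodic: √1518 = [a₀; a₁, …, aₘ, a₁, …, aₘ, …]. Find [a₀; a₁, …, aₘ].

[38; 1, 24, 1, 76]

a₀ = ⌊√1518⌋ = 38.
With m₀=0, d₀=1 and mₖ₊₁ = dₖaₖ − mₖ, dₖ₊₁ = (n − mₖ₊₁²)/dₖ, aₖ₊₁ = ⌊(a₀+mₖ₊₁)/dₖ₊₁⌋:
  k=1: m=38, d=74, a=1
  k=2: m=36, d=3, a=24
  k=3: m=36, d=74, a=1
  k=4: m=38, d=1, a=76
d=1 and a=2a₀=76 at k=4, so the next step gives (m, d) = (38, 74) again — its k=1 value — and the period has length 4.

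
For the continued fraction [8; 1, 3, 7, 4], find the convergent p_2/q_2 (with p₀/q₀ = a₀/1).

Using pₖ = aₖpₖ₋₁ + pₖ₋₂, qₖ = aₖqₖ₋₁ + qₖ₋₂ (with p₋₁=1, p₋₂=0, q₋₁=0, q₋₂=1):
  k=0: a=8, p=8, q=1
  k=1: a=1, p=9, q=1
  k=2: a=3, p=35, q=4

35/4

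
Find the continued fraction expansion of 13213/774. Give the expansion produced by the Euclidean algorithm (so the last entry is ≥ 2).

[17; 14, 13, 1, 3]

13213 = 17×774 + 55
774 = 14×55 + 4
55 = 13×4 + 3
4 = 1×3 + 1
3 = 3×1 + 0  (stop)
So 13213/774 = [17; 14, 13, 1, 3].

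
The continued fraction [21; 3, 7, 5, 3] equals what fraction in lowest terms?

Using pₖ = aₖpₖ₋₁ + pₖ₋₂ and qₖ = aₖqₖ₋₁ + qₖ₋₂:
  k=0: a=21, p=21, q=1
  k=1: a=3, p=64, q=3
  k=2: a=7, p=469, q=22
  k=3: a=5, p=2409, q=113
  k=4: a=3, p=7696, q=361

7696/361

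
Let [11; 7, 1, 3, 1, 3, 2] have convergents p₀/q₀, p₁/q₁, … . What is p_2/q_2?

89/8

Using pₖ = aₖpₖ₋₁ + pₖ₋₂, qₖ = aₖqₖ₋₁ + qₖ₋₂ (with p₋₁=1, p₋₂=0, q₋₁=0, q₋₂=1):
  k=0: a=11, p=11, q=1
  k=1: a=7, p=78, q=7
  k=2: a=1, p=89, q=8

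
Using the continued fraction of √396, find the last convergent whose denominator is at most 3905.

√396 = [19; 1, 8, 1, 38, …] (period length 4).
Convergents:
  p_0/q_0 = 19/1
  p_1/q_1 = 20/1
  p_2/q_2 = 179/9
  p_3/q_3 = 199/10
  p_4/q_4 = 7741/389
  p_5/q_5 = 7940/399
  p_6/q_6 = 71261/3581
  p_7/q_7 = 79201/3980
q_6 = 3581 ≤ 3905 < 3980 = q_7, so the answer is 71261/3581.

71261/3581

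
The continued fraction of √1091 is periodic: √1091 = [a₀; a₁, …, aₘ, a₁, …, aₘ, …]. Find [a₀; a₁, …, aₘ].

[33; 33, 66]

a₀ = ⌊√1091⌋ = 33.
With m₀=0, d₀=1 and mₖ₊₁ = dₖaₖ − mₖ, dₖ₊₁ = (n − mₖ₊₁²)/dₖ, aₖ₊₁ = ⌊(a₀+mₖ₊₁)/dₖ₊₁⌋:
  k=1: m=33, d=2, a=33
  k=2: m=33, d=1, a=66
d=1 and a=2a₀=66 at k=2, so the next step gives (m, d) = (33, 2) again — its k=1 value — and the period has length 2.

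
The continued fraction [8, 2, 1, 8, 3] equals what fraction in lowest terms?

676/81

Fold from the inside: start with 3/1.
  8 + 1/3 = 25/3
  1 + 3/25 = 28/25
  2 + 25/28 = 81/28
  8 + 28/81 = 676/81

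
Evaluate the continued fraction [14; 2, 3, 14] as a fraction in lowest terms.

1443/100

Using pₖ = aₖpₖ₋₁ + pₖ₋₂ and qₖ = aₖqₖ₋₁ + qₖ₋₂:
  k=0: a=14, p=14, q=1
  k=1: a=2, p=29, q=2
  k=2: a=3, p=101, q=7
  k=3: a=14, p=1443, q=100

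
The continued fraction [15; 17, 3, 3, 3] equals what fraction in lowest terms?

8598/571

Using pₖ = aₖpₖ₋₁ + pₖ₋₂ and qₖ = aₖqₖ₋₁ + qₖ₋₂:
  k=0: a=15, p=15, q=1
  k=1: a=17, p=256, q=17
  k=2: a=3, p=783, q=52
  k=3: a=3, p=2605, q=173
  k=4: a=3, p=8598, q=571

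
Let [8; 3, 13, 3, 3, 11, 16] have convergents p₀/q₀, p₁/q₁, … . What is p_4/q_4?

3405/409

Using pₖ = aₖpₖ₋₁ + pₖ₋₂, qₖ = aₖqₖ₋₁ + qₖ₋₂ (with p₋₁=1, p₋₂=0, q₋₁=0, q₋₂=1):
  k=0: a=8, p=8, q=1
  k=1: a=3, p=25, q=3
  k=2: a=13, p=333, q=40
  k=3: a=3, p=1024, q=123
  k=4: a=3, p=3405, q=409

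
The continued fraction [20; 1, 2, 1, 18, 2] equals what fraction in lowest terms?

3195/154

Fold from the inside: start with 2/1.
  18 + 1/2 = 37/2
  1 + 2/37 = 39/37
  2 + 37/39 = 115/39
  1 + 39/115 = 154/115
  20 + 115/154 = 3195/154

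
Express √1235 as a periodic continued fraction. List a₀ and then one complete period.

[35; 7, 70]

a₀ = ⌊√1235⌋ = 35.
With m₀=0, d₀=1 and mₖ₊₁ = dₖaₖ − mₖ, dₖ₊₁ = (n − mₖ₊₁²)/dₖ, aₖ₊₁ = ⌊(a₀+mₖ₊₁)/dₖ₊₁⌋:
  k=1: m=35, d=10, a=7
  k=2: m=35, d=1, a=70
d=1 and a=2a₀=70 at k=2, so the next step gives (m, d) = (35, 10) again — its k=1 value — and the period has length 2.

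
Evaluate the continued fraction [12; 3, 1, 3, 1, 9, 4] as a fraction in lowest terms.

Using pₖ = aₖpₖ₋₁ + pₖ₋₂ and qₖ = aₖqₖ₋₁ + qₖ₋₂:
  k=0: a=12, p=12, q=1
  k=1: a=3, p=37, q=3
  k=2: a=1, p=49, q=4
  k=3: a=3, p=184, q=15
  k=4: a=1, p=233, q=19
  k=5: a=9, p=2281, q=186
  k=6: a=4, p=9357, q=763

9357/763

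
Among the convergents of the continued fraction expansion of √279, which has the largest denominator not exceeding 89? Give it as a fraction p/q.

√279 = [16; 1, 2, 2, 1, 2, 2, 1, 32, …] (period length 8).
Convergents:
  p_0/q_0 = 16/1
  p_1/q_1 = 17/1
  p_2/q_2 = 50/3
  p_3/q_3 = 117/7
  p_4/q_4 = 167/10
  p_5/q_5 = 451/27
  p_6/q_6 = 1069/64
  p_7/q_7 = 1520/91
q_6 = 64 ≤ 89 < 91 = q_7, so the answer is 1069/64.

1069/64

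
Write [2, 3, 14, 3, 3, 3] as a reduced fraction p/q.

3370/1449

Fold from the inside: start with 3/1.
  3 + 1/3 = 10/3
  3 + 3/10 = 33/10
  14 + 10/33 = 472/33
  3 + 33/472 = 1449/472
  2 + 472/1449 = 3370/1449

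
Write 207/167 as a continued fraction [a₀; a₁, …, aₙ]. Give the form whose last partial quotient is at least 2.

[1; 4, 5, 1, 2, 2]

207 = 1×167 + 40
167 = 4×40 + 7
40 = 5×7 + 5
7 = 1×5 + 2
5 = 2×2 + 1
2 = 2×1 + 0  (stop)
So 207/167 = [1; 4, 5, 1, 2, 2].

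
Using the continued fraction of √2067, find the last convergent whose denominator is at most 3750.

115161/2533

√2067 = [45; 2, 6, 2, 90, …] (period length 4).
Convergents:
  p_0/q_0 = 45/1
  p_1/q_1 = 91/2
  p_2/q_2 = 591/13
  p_3/q_3 = 1273/28
  p_4/q_4 = 115161/2533
  p_5/q_5 = 231595/5094
q_4 = 2533 ≤ 3750 < 5094 = q_5, so the answer is 115161/2533.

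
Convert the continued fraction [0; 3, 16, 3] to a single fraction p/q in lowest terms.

49/150

Fold from the inside: start with 3/1.
  16 + 1/3 = 49/3
  3 + 3/49 = 150/49
  0 + 49/150 = 49/150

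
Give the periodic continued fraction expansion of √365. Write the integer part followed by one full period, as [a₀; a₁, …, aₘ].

[19; 9, 1, 1, 9, 38]

a₀ = ⌊√365⌋ = 19.
With m₀=0, d₀=1 and mₖ₊₁ = dₖaₖ − mₖ, dₖ₊₁ = (n − mₖ₊₁²)/dₖ, aₖ₊₁ = ⌊(a₀+mₖ₊₁)/dₖ₊₁⌋:
  k=1: m=19, d=4, a=9
  k=2: m=17, d=19, a=1
  k=3: m=2, d=19, a=1
  k=4: m=17, d=4, a=9
  k=5: m=19, d=1, a=38
d=1 and a=2a₀=38 at k=5, so the next step gives (m, d) = (19, 4) again — its k=1 value — and the period has length 5.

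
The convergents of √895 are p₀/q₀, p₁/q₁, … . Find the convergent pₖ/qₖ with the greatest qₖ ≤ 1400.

√895 = [29; 1, 10, 1, 58, …] (period length 4).
Convergents:
  p_0/q_0 = 29/1
  p_1/q_1 = 30/1
  p_2/q_2 = 329/11
  p_3/q_3 = 359/12
  p_4/q_4 = 21151/707
  p_5/q_5 = 21510/719
  p_6/q_6 = 236251/7897
q_5 = 719 ≤ 1400 < 7897 = q_6, so the answer is 21510/719.

21510/719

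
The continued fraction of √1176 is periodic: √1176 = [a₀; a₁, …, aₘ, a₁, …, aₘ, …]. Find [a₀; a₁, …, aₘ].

[34; 3, 2, 2, 2, 3, 68]

a₀ = ⌊√1176⌋ = 34.
With m₀=0, d₀=1 and mₖ₊₁ = dₖaₖ − mₖ, dₖ₊₁ = (n − mₖ₊₁²)/dₖ, aₖ₊₁ = ⌊(a₀+mₖ₊₁)/dₖ₊₁⌋:
  k=1: m=34, d=20, a=3
  k=2: m=26, d=25, a=2
  k=3: m=24, d=24, a=2
  k=4: m=24, d=25, a=2
  k=5: m=26, d=20, a=3
  k=6: m=34, d=1, a=68
d=1 and a=2a₀=68 at k=6, so the next step gives (m, d) = (34, 20) again — its k=1 value — and the period has length 6.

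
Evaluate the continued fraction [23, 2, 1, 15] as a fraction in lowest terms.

1097/47

Fold from the inside: start with 15/1.
  1 + 1/15 = 16/15
  2 + 15/16 = 47/16
  23 + 16/47 = 1097/47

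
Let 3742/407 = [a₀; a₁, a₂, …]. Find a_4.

1

3742 = 9·407 + 79   →  a_0 = 9
407 = 5·79 + 12   →  a_1 = 5
79 = 6·12 + 7   →  a_2 = 6
12 = 1·7 + 5   →  a_3 = 1
7 = 1·5 + 2   →  a_4 = 1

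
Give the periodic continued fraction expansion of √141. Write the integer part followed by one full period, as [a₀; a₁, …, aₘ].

a₀ = ⌊√141⌋ = 11.
With m₀=0, d₀=1 and mₖ₊₁ = dₖaₖ − mₖ, dₖ₊₁ = (n − mₖ₊₁²)/dₖ, aₖ₊₁ = ⌊(a₀+mₖ₊₁)/dₖ₊₁⌋:
  k=1: m=11, d=20, a=1
  k=2: m=9, d=3, a=6
  k=3: m=9, d=20, a=1
  k=4: m=11, d=1, a=22
d=1 and a=2a₀=22 at k=4, so the next step gives (m, d) = (11, 20) again — its k=1 value — and the period has length 4.

[11; 1, 6, 1, 22]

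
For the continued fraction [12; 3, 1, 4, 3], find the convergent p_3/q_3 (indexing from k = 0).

233/19

Using pₖ = aₖpₖ₋₁ + pₖ₋₂, qₖ = aₖqₖ₋₁ + qₖ₋₂ (with p₋₁=1, p₋₂=0, q₋₁=0, q₋₂=1):
  k=0: a=12, p=12, q=1
  k=1: a=3, p=37, q=3
  k=2: a=1, p=49, q=4
  k=3: a=4, p=233, q=19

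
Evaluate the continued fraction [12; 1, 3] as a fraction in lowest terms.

51/4

Using pₖ = aₖpₖ₋₁ + pₖ₋₂ and qₖ = aₖqₖ₋₁ + qₖ₋₂:
  k=0: a=12, p=12, q=1
  k=1: a=1, p=13, q=1
  k=2: a=3, p=51, q=4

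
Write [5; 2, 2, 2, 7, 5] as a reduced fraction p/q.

Fold from the inside: start with 5/1.
  7 + 1/5 = 36/5
  2 + 5/36 = 77/36
  2 + 36/77 = 190/77
  2 + 77/190 = 457/190
  5 + 190/457 = 2475/457

2475/457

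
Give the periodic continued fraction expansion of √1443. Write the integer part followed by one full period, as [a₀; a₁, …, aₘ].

a₀ = ⌊√1443⌋ = 37.
With m₀=0, d₀=1 and mₖ₊₁ = dₖaₖ − mₖ, dₖ₊₁ = (n − mₖ₊₁²)/dₖ, aₖ₊₁ = ⌊(a₀+mₖ₊₁)/dₖ₊₁⌋:
  k=1: m=37, d=74, a=1
  k=2: m=37, d=1, a=74
d=1 and a=2a₀=74 at k=2, so the next step gives (m, d) = (37, 74) again — its k=1 value — and the period has length 2.

[37; 1, 74]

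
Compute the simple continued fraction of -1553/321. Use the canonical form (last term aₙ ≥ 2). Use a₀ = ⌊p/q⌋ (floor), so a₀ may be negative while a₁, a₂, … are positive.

-1553 = -5*321 + 52
321 = 6*52 + 9
52 = 5*9 + 7
9 = 1*7 + 2
7 = 3*2 + 1
2 = 2*1 + 0  (stop)
So -1553/321 = [-5; 6, 5, 1, 3, 2].

[-5; 6, 5, 1, 3, 2]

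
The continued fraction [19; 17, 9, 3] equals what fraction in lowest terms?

Fold from the inside: start with 3/1.
  9 + 1/3 = 28/3
  17 + 3/28 = 479/28
  19 + 28/479 = 9129/479

9129/479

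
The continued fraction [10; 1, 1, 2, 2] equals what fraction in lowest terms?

Using pₖ = aₖpₖ₋₁ + pₖ₋₂ and qₖ = aₖqₖ₋₁ + qₖ₋₂:
  k=0: a=10, p=10, q=1
  k=1: a=1, p=11, q=1
  k=2: a=1, p=21, q=2
  k=3: a=2, p=53, q=5
  k=4: a=2, p=127, q=12

127/12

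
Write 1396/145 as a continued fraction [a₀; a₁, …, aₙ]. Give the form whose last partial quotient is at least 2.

1396 = 9×145 + 91
145 = 1×91 + 54
91 = 1×54 + 37
54 = 1×37 + 17
37 = 2×17 + 3
17 = 5×3 + 2
3 = 1×2 + 1
2 = 2×1 + 0  (stop)
So 1396/145 = [9; 1, 1, 1, 2, 5, 1, 2].

[9; 1, 1, 1, 2, 5, 1, 2]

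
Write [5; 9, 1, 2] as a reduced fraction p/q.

Using pₖ = aₖpₖ₋₁ + pₖ₋₂ and qₖ = aₖqₖ₋₁ + qₖ₋₂:
  k=0: a=5, p=5, q=1
  k=1: a=9, p=46, q=9
  k=2: a=1, p=51, q=10
  k=3: a=2, p=148, q=29

148/29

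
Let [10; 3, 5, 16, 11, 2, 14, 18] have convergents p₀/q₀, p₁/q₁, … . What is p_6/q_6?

894228/86711

Using pₖ = aₖpₖ₋₁ + pₖ₋₂, qₖ = aₖqₖ₋₁ + qₖ₋₂ (with p₋₁=1, p₋₂=0, q₋₁=0, q₋₂=1):
  k=0: a=10, p=10, q=1
  k=1: a=3, p=31, q=3
  k=2: a=5, p=165, q=16
  k=3: a=16, p=2671, q=259
  k=4: a=11, p=29546, q=2865
  k=5: a=2, p=61763, q=5989
  k=6: a=14, p=894228, q=86711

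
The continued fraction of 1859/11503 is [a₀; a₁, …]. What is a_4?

1859 = 0·11503 + 1859   →  a_0 = 0
11503 = 6·1859 + 349   →  a_1 = 6
1859 = 5·349 + 114   →  a_2 = 5
349 = 3·114 + 7   →  a_3 = 3
114 = 16·7 + 2   →  a_4 = 16

16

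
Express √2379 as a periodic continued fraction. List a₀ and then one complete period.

a₀ = ⌊√2379⌋ = 48.
With m₀=0, d₀=1 and mₖ₊₁ = dₖaₖ − mₖ, dₖ₊₁ = (n − mₖ₊₁²)/dₖ, aₖ₊₁ = ⌊(a₀+mₖ₊₁)/dₖ₊₁⌋:
  k=1: m=48, d=75, a=1
  k=2: m=27, d=22, a=3
  k=3: m=39, d=39, a=2
  k=4: m=39, d=22, a=3
  k=5: m=27, d=75, a=1
  k=6: m=48, d=1, a=96
d=1 and a=2a₀=96 at k=6, so the next step gives (m, d) = (48, 75) again — its k=1 value — and the period has length 6.

[48; 1, 3, 2, 3, 1, 96]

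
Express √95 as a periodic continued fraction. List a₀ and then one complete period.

a₀ = ⌊√95⌋ = 9.

[9; 1, 2, 1, 18]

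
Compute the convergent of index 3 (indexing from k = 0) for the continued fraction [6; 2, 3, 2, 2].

Using pₖ = aₖpₖ₋₁ + pₖ₋₂, qₖ = aₖqₖ₋₁ + qₖ₋₂ (with p₋₁=1, p₋₂=0, q₋₁=0, q₋₂=1):
  k=0: a=6, p=6, q=1
  k=1: a=2, p=13, q=2
  k=2: a=3, p=45, q=7
  k=3: a=2, p=103, q=16

103/16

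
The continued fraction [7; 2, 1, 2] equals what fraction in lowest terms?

Using pₖ = aₖpₖ₋₁ + pₖ₋₂ and qₖ = aₖqₖ₋₁ + qₖ₋₂:
  k=0: a=7, p=7, q=1
  k=1: a=2, p=15, q=2
  k=2: a=1, p=22, q=3
  k=3: a=2, p=59, q=8

59/8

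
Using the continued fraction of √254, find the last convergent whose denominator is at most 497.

7889/495

√254 = [15; 1, 14, 1, 30, …] (period length 4).
Convergents:
  p_0/q_0 = 15/1
  p_1/q_1 = 16/1
  p_2/q_2 = 239/15
  p_3/q_3 = 255/16
  p_4/q_4 = 7889/495
  p_5/q_5 = 8144/511
q_4 = 495 ≤ 497 < 511 = q_5, so the answer is 7889/495.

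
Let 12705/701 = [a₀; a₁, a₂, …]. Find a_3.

2

12705 = 18·701 + 87   →  a_0 = 18
701 = 8·87 + 5   →  a_1 = 8
87 = 17·5 + 2   →  a_2 = 17
5 = 2·2 + 1   →  a_3 = 2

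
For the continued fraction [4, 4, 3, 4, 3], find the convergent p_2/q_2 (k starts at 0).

Using pₖ = aₖpₖ₋₁ + pₖ₋₂, qₖ = aₖqₖ₋₁ + qₖ₋₂ (with p₋₁=1, p₋₂=0, q₋₁=0, q₋₂=1):
  k=0: a=4, p=4, q=1
  k=1: a=4, p=17, q=4
  k=2: a=3, p=55, q=13

55/13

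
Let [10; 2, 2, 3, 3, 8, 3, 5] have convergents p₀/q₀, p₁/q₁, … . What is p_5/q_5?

4841/465

Using pₖ = aₖpₖ₋₁ + pₖ₋₂, qₖ = aₖqₖ₋₁ + qₖ₋₂ (with p₋₁=1, p₋₂=0, q₋₁=0, q₋₂=1):
  k=0: a=10, p=10, q=1
  k=1: a=2, p=21, q=2
  k=2: a=2, p=52, q=5
  k=3: a=3, p=177, q=17
  k=4: a=3, p=583, q=56
  k=5: a=8, p=4841, q=465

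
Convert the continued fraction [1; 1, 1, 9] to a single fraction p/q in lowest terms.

29/19

Fold from the inside: start with 9/1.
  1 + 1/9 = 10/9
  1 + 9/10 = 19/10
  1 + 10/19 = 29/19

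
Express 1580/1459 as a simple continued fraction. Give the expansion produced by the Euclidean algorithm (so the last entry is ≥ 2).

1580 = 1*1459 + 121
1459 = 12*121 + 7
121 = 17*7 + 2
7 = 3*2 + 1
2 = 2*1 + 0  (stop)
So 1580/1459 = [1; 12, 17, 3, 2].

[1; 12, 17, 3, 2]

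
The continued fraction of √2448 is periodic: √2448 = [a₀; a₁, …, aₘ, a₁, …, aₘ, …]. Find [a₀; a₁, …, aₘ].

a₀ = ⌊√2448⌋ = 49.
With m₀=0, d₀=1 and mₖ₊₁ = dₖaₖ − mₖ, dₖ₊₁ = (n − mₖ₊₁²)/dₖ, aₖ₊₁ = ⌊(a₀+mₖ₊₁)/dₖ₊₁⌋:
  k=1: m=49, d=47, a=2
  k=2: m=45, d=9, a=10
  k=3: m=45, d=47, a=2
  k=4: m=49, d=1, a=98
d=1 and a=2a₀=98 at k=4, so the next step gives (m, d) = (49, 47) again — its k=1 value — and the period has length 4.

[49; 2, 10, 2, 98]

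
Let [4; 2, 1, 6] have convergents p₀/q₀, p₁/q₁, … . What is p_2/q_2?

13/3

Using pₖ = aₖpₖ₋₁ + pₖ₋₂, qₖ = aₖqₖ₋₁ + qₖ₋₂ (with p₋₁=1, p₋₂=0, q₋₁=0, q₋₂=1):
  k=0: a=4, p=4, q=1
  k=1: a=2, p=9, q=2
  k=2: a=1, p=13, q=3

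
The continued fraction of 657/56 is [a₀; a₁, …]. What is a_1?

657 = 11·56 + 41   →  a_0 = 11
56 = 1·41 + 15   →  a_1 = 1

1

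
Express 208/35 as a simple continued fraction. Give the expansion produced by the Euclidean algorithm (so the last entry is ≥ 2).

208 = 5·35 + 33
35 = 1·33 + 2
33 = 16·2 + 1
2 = 2·1 + 0  (stop)
So 208/35 = [5; 1, 16, 2].

[5; 1, 16, 2]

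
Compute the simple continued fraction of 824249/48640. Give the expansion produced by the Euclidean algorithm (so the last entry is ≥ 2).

824249 = 16*48640 + 46009
48640 = 1*46009 + 2631
46009 = 17*2631 + 1282
2631 = 2*1282 + 67
1282 = 19*67 + 9
67 = 7*9 + 4
9 = 2*4 + 1
4 = 4*1 + 0  (stop)
So 824249/48640 = [16; 1, 17, 2, 19, 7, 2, 4].

[16; 1, 17, 2, 19, 7, 2, 4]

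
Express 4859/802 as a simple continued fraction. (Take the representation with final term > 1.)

[6; 17, 15, 1, 2]

4859 = 6·802 + 47
802 = 17·47 + 3
47 = 15·3 + 2
3 = 1·2 + 1
2 = 2·1 + 0  (stop)
So 4859/802 = [6; 17, 15, 1, 2].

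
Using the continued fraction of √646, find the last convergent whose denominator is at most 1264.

31059/1222

√646 = [25; 2, 2, 2, 50, …] (period length 4).
Convergents:
  p_0/q_0 = 25/1
  p_1/q_1 = 51/2
  p_2/q_2 = 127/5
  p_3/q_3 = 305/12
  p_4/q_4 = 15377/605
  p_5/q_5 = 31059/1222
  p_6/q_6 = 77495/3049
q_5 = 1222 ≤ 1264 < 3049 = q_6, so the answer is 31059/1222.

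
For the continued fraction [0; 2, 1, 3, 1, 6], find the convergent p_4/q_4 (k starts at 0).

Using pₖ = aₖpₖ₋₁ + pₖ₋₂, qₖ = aₖqₖ₋₁ + qₖ₋₂ (with p₋₁=1, p₋₂=0, q₋₁=0, q₋₂=1):
  k=0: a=0, p=0, q=1
  k=1: a=2, p=1, q=2
  k=2: a=1, p=1, q=3
  k=3: a=3, p=4, q=11
  k=4: a=1, p=5, q=14

5/14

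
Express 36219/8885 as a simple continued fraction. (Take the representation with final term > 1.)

[4; 13, 11, 1, 2, 2, 2, 3]

36219 = 4×8885 + 679
8885 = 13×679 + 58
679 = 11×58 + 41
58 = 1×41 + 17
41 = 2×17 + 7
17 = 2×7 + 3
7 = 2×3 + 1
3 = 3×1 + 0  (stop)
So 36219/8885 = [4; 13, 11, 1, 2, 2, 2, 3].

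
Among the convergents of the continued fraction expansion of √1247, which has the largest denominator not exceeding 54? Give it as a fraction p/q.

√1247 = [35; 3, 5, 9, 1, 9, 5, 3, 70, …] (period length 8).
Convergents:
  p_0/q_0 = 35/1
  p_1/q_1 = 106/3
  p_2/q_2 = 565/16
  p_3/q_3 = 5191/147
q_2 = 16 ≤ 54 < 147 = q_3, so the answer is 565/16.

565/16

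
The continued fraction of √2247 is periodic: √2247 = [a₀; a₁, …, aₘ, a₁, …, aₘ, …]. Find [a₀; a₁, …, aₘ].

a₀ = ⌊√2247⌋ = 47.

[47; 2, 2, 15, 2, 2, 94]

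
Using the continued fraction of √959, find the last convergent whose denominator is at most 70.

960/31

√959 = [30; 1, 29, 1, 60, …] (period length 4).
Convergents:
  p_0/q_0 = 30/1
  p_1/q_1 = 31/1
  p_2/q_2 = 929/30
  p_3/q_3 = 960/31
  p_4/q_4 = 58529/1890
q_3 = 31 ≤ 70 < 1890 = q_4, so the answer is 960/31.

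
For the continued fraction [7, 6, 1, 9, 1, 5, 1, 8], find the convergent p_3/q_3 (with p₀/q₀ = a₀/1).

493/69

Using pₖ = aₖpₖ₋₁ + pₖ₋₂, qₖ = aₖqₖ₋₁ + qₖ₋₂ (with p₋₁=1, p₋₂=0, q₋₁=0, q₋₂=1):
  k=0: a=7, p=7, q=1
  k=1: a=6, p=43, q=6
  k=2: a=1, p=50, q=7
  k=3: a=9, p=493, q=69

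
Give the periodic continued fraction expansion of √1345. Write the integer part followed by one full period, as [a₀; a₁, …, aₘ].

a₀ = ⌊√1345⌋ = 36.
With m₀=0, d₀=1 and mₖ₊₁ = dₖaₖ − mₖ, dₖ₊₁ = (n − mₖ₊₁²)/dₖ, aₖ₊₁ = ⌊(a₀+mₖ₊₁)/dₖ₊₁⌋:
  k=1: m=36, d=49, a=1
  k=2: m=13, d=24, a=2
  k=3: m=35, d=5, a=14
  k=4: m=35, d=24, a=2
  k=5: m=13, d=49, a=1
  k=6: m=36, d=1, a=72
d=1 and a=2a₀=72 at k=6, so the next step gives (m, d) = (36, 49) again — its k=1 value — and the period has length 6.

[36; 1, 2, 14, 2, 1, 72]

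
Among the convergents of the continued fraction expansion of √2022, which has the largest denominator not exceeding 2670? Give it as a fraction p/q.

√2022 = [44; 1, 28, 1, 88, …] (period length 4).
Convergents:
  p_0/q_0 = 44/1
  p_1/q_1 = 45/1
  p_2/q_2 = 1304/29
  p_3/q_3 = 1349/30
  p_4/q_4 = 120016/2669
  p_5/q_5 = 121365/2699
q_4 = 2669 ≤ 2670 < 2699 = q_5, so the answer is 120016/2669.

120016/2669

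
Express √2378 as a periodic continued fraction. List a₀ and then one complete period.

a₀ = ⌊√2378⌋ = 48.
With m₀=0, d₀=1 and mₖ₊₁ = dₖaₖ − mₖ, dₖ₊₁ = (n − mₖ₊₁²)/dₖ, aₖ₊₁ = ⌊(a₀+mₖ₊₁)/dₖ₊₁⌋:
  k=1: m=48, d=74, a=1
  k=2: m=26, d=23, a=3
  k=3: m=43, d=23, a=3
  k=4: m=26, d=74, a=1
  k=5: m=48, d=1, a=96
d=1 and a=2a₀=96 at k=5, so the next step gives (m, d) = (48, 74) again — its k=1 value — and the period has length 5.

[48; 1, 3, 3, 1, 96]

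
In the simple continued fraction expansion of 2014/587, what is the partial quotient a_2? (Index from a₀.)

3

2014 = 3·587 + 253   →  a_0 = 3
587 = 2·253 + 81   →  a_1 = 2
253 = 3·81 + 10   →  a_2 = 3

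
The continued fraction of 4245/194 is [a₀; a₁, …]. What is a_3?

2

4245 = 21·194 + 171   →  a_0 = 21
194 = 1·171 + 23   →  a_1 = 1
171 = 7·23 + 10   →  a_2 = 7
23 = 2·10 + 3   →  a_3 = 2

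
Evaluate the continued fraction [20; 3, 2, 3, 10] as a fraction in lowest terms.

5012/247

Fold from the inside: start with 10/1.
  3 + 1/10 = 31/10
  2 + 10/31 = 72/31
  3 + 31/72 = 247/72
  20 + 72/247 = 5012/247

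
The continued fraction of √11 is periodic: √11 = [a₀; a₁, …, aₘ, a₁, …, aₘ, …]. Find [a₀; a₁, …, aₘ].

a₀ = ⌊√11⌋ = 3.
With m₀=0, d₀=1 and mₖ₊₁ = dₖaₖ − mₖ, dₖ₊₁ = (n − mₖ₊₁²)/dₖ, aₖ₊₁ = ⌊(a₀+mₖ₊₁)/dₖ₊₁⌋:
  k=1: m=3, d=2, a=3
  k=2: m=3, d=1, a=6
d=1 and a=2a₀=6 at k=2, so the next step gives (m, d) = (3, 2) again — its k=1 value — and the period has length 2.

[3; 3, 6]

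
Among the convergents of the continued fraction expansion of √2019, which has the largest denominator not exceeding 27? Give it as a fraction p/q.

674/15

√2019 = [44; 1, 13, 1, 88, …] (period length 4).
Convergents:
  p_0/q_0 = 44/1
  p_1/q_1 = 45/1
  p_2/q_2 = 629/14
  p_3/q_3 = 674/15
  p_4/q_4 = 59941/1334
q_3 = 15 ≤ 27 < 1334 = q_4, so the answer is 674/15.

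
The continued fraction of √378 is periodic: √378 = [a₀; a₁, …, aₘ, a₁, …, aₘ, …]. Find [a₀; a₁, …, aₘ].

a₀ = ⌊√378⌋ = 19.

[19; 2, 3, 1, 4, 1, 3, 2, 38]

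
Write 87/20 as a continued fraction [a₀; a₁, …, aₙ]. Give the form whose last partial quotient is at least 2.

87 = 4×20 + 7
20 = 2×7 + 6
7 = 1×6 + 1
6 = 6×1 + 0  (stop)
So 87/20 = [4; 2, 1, 6].

[4; 2, 1, 6]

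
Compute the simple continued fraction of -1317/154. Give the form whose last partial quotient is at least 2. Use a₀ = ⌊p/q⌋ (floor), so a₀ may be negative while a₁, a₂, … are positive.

-1317 = -9×154 + 69
154 = 2×69 + 16
69 = 4×16 + 5
16 = 3×5 + 1
5 = 5×1 + 0  (stop)
So -1317/154 = [-9; 2, 4, 3, 5].

[-9; 2, 4, 3, 5]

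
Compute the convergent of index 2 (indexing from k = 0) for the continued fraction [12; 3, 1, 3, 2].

49/4

Using pₖ = aₖpₖ₋₁ + pₖ₋₂, qₖ = aₖqₖ₋₁ + qₖ₋₂ (with p₋₁=1, p₋₂=0, q₋₁=0, q₋₂=1):
  k=0: a=12, p=12, q=1
  k=1: a=3, p=37, q=3
  k=2: a=1, p=49, q=4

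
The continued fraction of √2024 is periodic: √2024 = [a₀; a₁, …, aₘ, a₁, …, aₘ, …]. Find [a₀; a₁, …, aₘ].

[44; 1, 88]

a₀ = ⌊√2024⌋ = 44.
With m₀=0, d₀=1 and mₖ₊₁ = dₖaₖ − mₖ, dₖ₊₁ = (n − mₖ₊₁²)/dₖ, aₖ₊₁ = ⌊(a₀+mₖ₊₁)/dₖ₊₁⌋:
  k=1: m=44, d=88, a=1
  k=2: m=44, d=1, a=88
d=1 and a=2a₀=88 at k=2, so the next step gives (m, d) = (44, 88) again — its k=1 value — and the period has length 2.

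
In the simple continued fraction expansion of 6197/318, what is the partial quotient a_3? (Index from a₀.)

6197 = 19·318 + 155   →  a_0 = 19
318 = 2·155 + 8   →  a_1 = 2
155 = 19·8 + 3   →  a_2 = 19
8 = 2·3 + 2   →  a_3 = 2

2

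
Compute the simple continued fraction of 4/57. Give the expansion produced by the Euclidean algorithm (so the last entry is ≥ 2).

4 = 0*57 + 4
57 = 14*4 + 1
4 = 4*1 + 0  (stop)
So 4/57 = [0; 14, 4].

[0; 14, 4]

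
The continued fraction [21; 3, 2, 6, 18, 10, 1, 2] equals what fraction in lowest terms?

559450/26279

Fold from the inside: start with 2/1.
  1 + 1/2 = 3/2
  10 + 2/3 = 32/3
  18 + 3/32 = 579/32
  6 + 32/579 = 3506/579
  2 + 579/3506 = 7591/3506
  3 + 3506/7591 = 26279/7591
  21 + 7591/26279 = 559450/26279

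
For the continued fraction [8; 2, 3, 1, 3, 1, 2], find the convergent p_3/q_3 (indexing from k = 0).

Using pₖ = aₖpₖ₋₁ + pₖ₋₂, qₖ = aₖqₖ₋₁ + qₖ₋₂ (with p₋₁=1, p₋₂=0, q₋₁=0, q₋₂=1):
  k=0: a=8, p=8, q=1
  k=1: a=2, p=17, q=2
  k=2: a=3, p=59, q=7
  k=3: a=1, p=76, q=9

76/9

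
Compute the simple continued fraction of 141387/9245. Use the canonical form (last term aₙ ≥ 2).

141387 = 15·9245 + 2712
9245 = 3·2712 + 1109
2712 = 2·1109 + 494
1109 = 2·494 + 121
494 = 4·121 + 10
121 = 12·10 + 1
10 = 10·1 + 0  (stop)
So 141387/9245 = [15; 3, 2, 2, 4, 12, 10].

[15; 3, 2, 2, 4, 12, 10]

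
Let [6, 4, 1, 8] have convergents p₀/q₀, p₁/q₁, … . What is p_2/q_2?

31/5

Using pₖ = aₖpₖ₋₁ + pₖ₋₂, qₖ = aₖqₖ₋₁ + qₖ₋₂ (with p₋₁=1, p₋₂=0, q₋₁=0, q₋₂=1):
  k=0: a=6, p=6, q=1
  k=1: a=4, p=25, q=4
  k=2: a=1, p=31, q=5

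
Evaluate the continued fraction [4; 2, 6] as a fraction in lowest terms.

58/13

Fold from the inside: start with 6/1.
  2 + 1/6 = 13/6
  4 + 6/13 = 58/13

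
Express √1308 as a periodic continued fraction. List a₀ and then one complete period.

a₀ = ⌊√1308⌋ = 36.
With m₀=0, d₀=1 and mₖ₊₁ = dₖaₖ − mₖ, dₖ₊₁ = (n − mₖ₊₁²)/dₖ, aₖ₊₁ = ⌊(a₀+mₖ₊₁)/dₖ₊₁⌋:
  k=1: m=36, d=12, a=6
  k=2: m=36, d=1, a=72
d=1 and a=2a₀=72 at k=2, so the next step gives (m, d) = (36, 12) again — its k=1 value — and the period has length 2.

[36; 6, 72]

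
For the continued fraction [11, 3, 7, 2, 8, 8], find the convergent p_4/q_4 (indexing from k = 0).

Using pₖ = aₖpₖ₋₁ + pₖ₋₂, qₖ = aₖqₖ₋₁ + qₖ₋₂ (with p₋₁=1, p₋₂=0, q₋₁=0, q₋₂=1):
  k=0: a=11, p=11, q=1
  k=1: a=3, p=34, q=3
  k=2: a=7, p=249, q=22
  k=3: a=2, p=532, q=47
  k=4: a=8, p=4505, q=398

4505/398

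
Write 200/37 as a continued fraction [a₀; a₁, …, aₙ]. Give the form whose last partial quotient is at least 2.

[5; 2, 2, 7]

200 = 5*37 + 15
37 = 2*15 + 7
15 = 2*7 + 1
7 = 7*1 + 0  (stop)
So 200/37 = [5; 2, 2, 7].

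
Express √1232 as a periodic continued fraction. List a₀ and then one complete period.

a₀ = ⌊√1232⌋ = 35.
With m₀=0, d₀=1 and mₖ₊₁ = dₖaₖ − mₖ, dₖ₊₁ = (n − mₖ₊₁²)/dₖ, aₖ₊₁ = ⌊(a₀+mₖ₊₁)/dₖ₊₁⌋:
  k=1: m=35, d=7, a=10
  k=2: m=35, d=1, a=70
d=1 and a=2a₀=70 at k=2, so the next step gives (m, d) = (35, 7) again — its k=1 value — and the period has length 2.

[35; 10, 70]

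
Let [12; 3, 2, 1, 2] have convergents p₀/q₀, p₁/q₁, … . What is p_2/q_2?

86/7

Using pₖ = aₖpₖ₋₁ + pₖ₋₂, qₖ = aₖqₖ₋₁ + qₖ₋₂ (with p₋₁=1, p₋₂=0, q₋₁=0, q₋₂=1):
  k=0: a=12, p=12, q=1
  k=1: a=3, p=37, q=3
  k=2: a=2, p=86, q=7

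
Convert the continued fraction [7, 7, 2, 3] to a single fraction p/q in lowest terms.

Fold from the inside: start with 3/1.
  2 + 1/3 = 7/3
  7 + 3/7 = 52/7
  7 + 7/52 = 371/52

371/52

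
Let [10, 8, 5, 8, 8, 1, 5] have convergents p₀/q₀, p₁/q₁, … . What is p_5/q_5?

Using pₖ = aₖpₖ₋₁ + pₖ₋₂, qₖ = aₖqₖ₋₁ + qₖ₋₂ (with p₋₁=1, p₋₂=0, q₋₁=0, q₋₂=1):
  k=0: a=10, p=10, q=1
  k=1: a=8, p=81, q=8
  k=2: a=5, p=415, q=41
  k=3: a=8, p=3401, q=336
  k=4: a=8, p=27623, q=2729
  k=5: a=1, p=31024, q=3065

31024/3065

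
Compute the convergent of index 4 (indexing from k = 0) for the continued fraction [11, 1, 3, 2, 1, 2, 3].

153/13

Using pₖ = aₖpₖ₋₁ + pₖ₋₂, qₖ = aₖqₖ₋₁ + qₖ₋₂ (with p₋₁=1, p₋₂=0, q₋₁=0, q₋₂=1):
  k=0: a=11, p=11, q=1
  k=1: a=1, p=12, q=1
  k=2: a=3, p=47, q=4
  k=3: a=2, p=106, q=9
  k=4: a=1, p=153, q=13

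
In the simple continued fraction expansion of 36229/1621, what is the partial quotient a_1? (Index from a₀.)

36229 = 22·1621 + 567   →  a_0 = 22
1621 = 2·567 + 487   →  a_1 = 2

2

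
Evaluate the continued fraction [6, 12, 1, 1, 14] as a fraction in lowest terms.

2207/363

Fold from the inside: start with 14/1.
  1 + 1/14 = 15/14
  1 + 14/15 = 29/15
  12 + 15/29 = 363/29
  6 + 29/363 = 2207/363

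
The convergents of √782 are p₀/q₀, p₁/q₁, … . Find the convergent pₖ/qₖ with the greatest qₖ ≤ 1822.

√782 = [27; 1, 26, 1, 54, …] (period length 4).
Convergents:
  p_0/q_0 = 27/1
  p_1/q_1 = 28/1
  p_2/q_2 = 755/27
  p_3/q_3 = 783/28
  p_4/q_4 = 43037/1539
  p_5/q_5 = 43820/1567
  p_6/q_6 = 1182357/42281
q_5 = 1567 ≤ 1822 < 42281 = q_6, so the answer is 43820/1567.

43820/1567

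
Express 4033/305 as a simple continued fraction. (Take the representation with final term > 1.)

4033 = 13*305 + 68
305 = 4*68 + 33
68 = 2*33 + 2
33 = 16*2 + 1
2 = 2*1 + 0  (stop)
So 4033/305 = [13; 4, 2, 16, 2].

[13; 4, 2, 16, 2]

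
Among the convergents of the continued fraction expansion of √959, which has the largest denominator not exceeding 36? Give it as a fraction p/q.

960/31

√959 = [30; 1, 29, 1, 60, …] (period length 4).
Convergents:
  p_0/q_0 = 30/1
  p_1/q_1 = 31/1
  p_2/q_2 = 929/30
  p_3/q_3 = 960/31
  p_4/q_4 = 58529/1890
q_3 = 31 ≤ 36 < 1890 = q_4, so the answer is 960/31.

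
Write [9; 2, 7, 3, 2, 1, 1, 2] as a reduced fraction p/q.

Using pₖ = aₖpₖ₋₁ + pₖ₋₂ and qₖ = aₖqₖ₋₁ + qₖ₋₂:
  k=0: a=9, p=9, q=1
  k=1: a=2, p=19, q=2
  k=2: a=7, p=142, q=15
  k=3: a=3, p=445, q=47
  k=4: a=2, p=1032, q=109
  k=5: a=1, p=1477, q=156
  k=6: a=1, p=2509, q=265
  k=7: a=2, p=6495, q=686

6495/686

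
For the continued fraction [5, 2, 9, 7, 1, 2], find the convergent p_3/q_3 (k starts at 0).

Using pₖ = aₖpₖ₋₁ + pₖ₋₂, qₖ = aₖqₖ₋₁ + qₖ₋₂ (with p₋₁=1, p₋₂=0, q₋₁=0, q₋₂=1):
  k=0: a=5, p=5, q=1
  k=1: a=2, p=11, q=2
  k=2: a=9, p=104, q=19
  k=3: a=7, p=739, q=135

739/135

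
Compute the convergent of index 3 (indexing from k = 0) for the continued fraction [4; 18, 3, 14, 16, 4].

Using pₖ = aₖpₖ₋₁ + pₖ₋₂, qₖ = aₖqₖ₋₁ + qₖ₋₂ (with p₋₁=1, p₋₂=0, q₋₁=0, q₋₂=1):
  k=0: a=4, p=4, q=1
  k=1: a=18, p=73, q=18
  k=2: a=3, p=223, q=55
  k=3: a=14, p=3195, q=788

3195/788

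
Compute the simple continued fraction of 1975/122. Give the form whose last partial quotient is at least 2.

1975 = 16·122 + 23
122 = 5·23 + 7
23 = 3·7 + 2
7 = 3·2 + 1
2 = 2·1 + 0  (stop)
So 1975/122 = [16; 5, 3, 3, 2].

[16; 5, 3, 3, 2]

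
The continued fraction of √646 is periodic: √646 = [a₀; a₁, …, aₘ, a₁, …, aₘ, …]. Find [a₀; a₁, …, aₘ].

a₀ = ⌊√646⌋ = 25.
With m₀=0, d₀=1 and mₖ₊₁ = dₖaₖ − mₖ, dₖ₊₁ = (n − mₖ₊₁²)/dₖ, aₖ₊₁ = ⌊(a₀+mₖ₊₁)/dₖ₊₁⌋:
  k=1: m=25, d=21, a=2
  k=2: m=17, d=17, a=2
  k=3: m=17, d=21, a=2
  k=4: m=25, d=1, a=50
d=1 and a=2a₀=50 at k=4, so the next step gives (m, d) = (25, 21) again — its k=1 value — and the period has length 4.

[25; 2, 2, 2, 50]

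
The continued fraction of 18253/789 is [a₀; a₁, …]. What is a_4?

18253 = 23·789 + 106   →  a_0 = 23
789 = 7·106 + 47   →  a_1 = 7
106 = 2·47 + 12   →  a_2 = 2
47 = 3·12 + 11   →  a_3 = 3
12 = 1·11 + 1   →  a_4 = 1

1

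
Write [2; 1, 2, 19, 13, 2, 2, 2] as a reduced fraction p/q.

Using pₖ = aₖpₖ₋₁ + pₖ₋₂ and qₖ = aₖqₖ₋₁ + qₖ₋₂:
  k=0: a=2, p=2, q=1
  k=1: a=1, p=3, q=1
  k=2: a=2, p=8, q=3
  k=3: a=19, p=155, q=58
  k=4: a=13, p=2023, q=757
  k=5: a=2, p=4201, q=1572
  k=6: a=2, p=10425, q=3901
  k=7: a=2, p=25051, q=9374

25051/9374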